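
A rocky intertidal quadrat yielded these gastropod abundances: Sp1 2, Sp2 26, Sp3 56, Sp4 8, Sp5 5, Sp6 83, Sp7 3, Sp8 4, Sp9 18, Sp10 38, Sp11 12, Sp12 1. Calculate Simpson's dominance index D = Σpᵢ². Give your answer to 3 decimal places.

0.194

Total N = 2+26+56+8+5+83+3+4+18+38+12+1 = 256, so the proportions are 0.00781, 0.10156, 0.21875, 0.03125, 0.01953, 0.32422, 0.01172, 0.01562, 0.07031, 0.14844, 0.04688, 0.00391 (working shown to 5 dp, full precision carried).
D = 0.00781² + 0.10156² + 0.21875² + 0.03125² + 0.01953² + 0.32422² + 0.01172² + 0.01562² + 0.07031² + 0.14844² + 0.04688² + 0.00391² = 0.00006 + 0.01031 + 0.04785 + 0.00098 + 0.00038 + 0.10512 + 0.00014 + 0.00024 + 0.00494 + 0.02203 + 0.00220 + 0.00002 = 0.19427.
To 3 decimal places, D = 0.194.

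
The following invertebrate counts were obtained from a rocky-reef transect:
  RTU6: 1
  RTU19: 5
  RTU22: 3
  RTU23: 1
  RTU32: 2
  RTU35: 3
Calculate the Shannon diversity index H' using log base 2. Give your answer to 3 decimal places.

Total N = 1+5+3+1+2+3 = 15, so the proportions are 0.06667, 0.33333, 0.2, 0.06667, 0.13333, 0.2 (working shown to 5 dp, full precision carried).
Each pᵢ log₂ pᵢ term: 0.06667×(-3.90689)=-0.26046, 0.33333×(-1.58496)=-0.52832, 0.2×(-2.32193)=-0.46439, 0.06667×(-3.90689)=-0.26046, 0.13333×(-2.90689)=-0.38759, 0.2×(-2.32193)=-0.46439.
Sum = -2.36560, so H' = 2.366.

2.366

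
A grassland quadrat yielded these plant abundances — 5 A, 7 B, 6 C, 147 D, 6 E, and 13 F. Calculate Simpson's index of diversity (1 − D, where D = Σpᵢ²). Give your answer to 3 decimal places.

0.352

Total N = 5+7+6+147+6+13 = 184, so the proportions are 0.02717, 0.03804, 0.03261, 0.79891, 0.03261, 0.07065 (working shown to 5 dp, full precision carried).
D = 0.02717² + 0.03804² + 0.03261² + 0.79891² + 0.03261² + 0.07065² = 0.00074 + 0.00145 + 0.00106 + 0.63826 + 0.00106 + 0.00499 = 0.64757.
So 1 − D = 0.35243, i.e. 0.352 to 3 decimal places.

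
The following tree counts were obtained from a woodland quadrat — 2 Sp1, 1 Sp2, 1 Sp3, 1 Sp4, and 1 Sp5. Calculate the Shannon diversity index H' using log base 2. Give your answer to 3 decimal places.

Total N = 2+1+1+1+1 = 6, so the proportions are 0.33333, 0.16667, 0.16667, 0.16667, 0.16667 (working shown to 5 dp, full precision carried).
Each pᵢ log₂ pᵢ term: 0.33333×(-1.58496)=-0.52832, 0.16667×(-2.58496)=-0.43083, 0.16667×(-2.58496)=-0.43083, 0.16667×(-2.58496)=-0.43083, 0.16667×(-2.58496)=-0.43083.
Sum = -2.25163, so H' = 2.252.

2.252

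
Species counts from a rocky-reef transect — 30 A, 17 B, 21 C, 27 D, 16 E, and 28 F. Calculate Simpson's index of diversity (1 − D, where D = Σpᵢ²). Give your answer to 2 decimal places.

0.82

Total N = 30+17+21+27+16+28 = 139, so the proportions are 0.2158, 0.1223, 0.1511, 0.1942, 0.1151, 0.2014 (working shown to 4 dp, full precision carried).
D = 0.2158² + 0.1223² + 0.1511² + 0.1942² + 0.1151² + 0.2014² = 0.0466 + 0.0150 + 0.0228 + 0.0377 + 0.0132 + 0.0406 = 0.1759.
So 1 − D = 0.8241, i.e. 0.82 to 2 decimal places.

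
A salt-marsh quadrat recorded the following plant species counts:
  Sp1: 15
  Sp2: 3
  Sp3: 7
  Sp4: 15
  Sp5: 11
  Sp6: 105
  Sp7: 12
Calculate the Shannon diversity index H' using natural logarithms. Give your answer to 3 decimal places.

1.296

Total N = 15+3+7+15+11+105+12 = 168, so the proportions are 0.08929, 0.01786, 0.04167, 0.08929, 0.06548, 0.625, 0.07143 (working shown to 5 dp, full precision carried).
Each pᵢ ln pᵢ term: 0.08929×(-2.41591)=-0.21571, 0.01786×(-4.02535)=-0.07188, 0.04167×(-3.17805)=-0.13242, 0.08929×(-2.41591)=-0.21571, 0.06548×(-2.72607)=-0.17849, 0.625×(-0.47000)=-0.29375, 0.07143×(-2.63906)=-0.18850.
Sum = -1.29646, so H' = 1.296.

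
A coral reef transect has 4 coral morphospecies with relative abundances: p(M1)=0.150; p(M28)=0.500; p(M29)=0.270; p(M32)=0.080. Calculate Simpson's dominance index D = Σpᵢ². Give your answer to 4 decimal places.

0.3518

D = 0.15² + 0.5² + 0.27² + 0.08² = 0.022500 + 0.250000 + 0.072900 + 0.006400 = 0.351800 (working shown to 6 dp, full precision carried).
To 4 decimal places, D = 0.3518.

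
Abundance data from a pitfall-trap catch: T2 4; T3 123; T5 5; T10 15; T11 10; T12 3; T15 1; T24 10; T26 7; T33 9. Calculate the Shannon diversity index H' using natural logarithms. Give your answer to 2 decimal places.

1.33

Total N = 4+123+5+15+10+3+1+10+7+9 = 187, so the proportions are 0.0214, 0.6578, 0.0267, 0.0802, 0.0535, 0.016, 0.0053, 0.0535, 0.0374, 0.0481 (working shown to 4 dp, full precision carried).
Each pᵢ ln pᵢ term: 0.0214×(-3.8448)=-0.0822, 0.6578×(-0.4189)=-0.2755, 0.0267×(-3.6217)=-0.0968, 0.0802×(-2.5231)=-0.2024, 0.0535×(-2.9285)=-0.1566, 0.016×(-4.1325)=-0.0663, 0.0053×(-5.2311)=-0.0280, 0.0535×(-2.9285)=-0.1566, 0.0374×(-3.2852)=-0.1230, 0.0481×(-3.0339)=-0.1460.
Sum = -1.3335, so H' = 1.33.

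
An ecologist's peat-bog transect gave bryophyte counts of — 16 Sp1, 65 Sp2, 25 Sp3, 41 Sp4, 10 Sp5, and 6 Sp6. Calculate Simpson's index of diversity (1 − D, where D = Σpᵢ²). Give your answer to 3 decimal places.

Total N = 16+65+25+41+10+6 = 163, so the proportions are 0.09816, 0.39877, 0.15337, 0.25153, 0.06135, 0.03681 (working shown to 5 dp, full precision carried).
D = 0.09816² + 0.39877² + 0.15337² + 0.25153² + 0.06135² + 0.03681² = 0.00964 + 0.15902 + 0.02352 + 0.06327 + 0.00376 + 0.00135 = 0.26057.
So 1 − D = 0.73943, i.e. 0.739 to 3 decimal places.

0.739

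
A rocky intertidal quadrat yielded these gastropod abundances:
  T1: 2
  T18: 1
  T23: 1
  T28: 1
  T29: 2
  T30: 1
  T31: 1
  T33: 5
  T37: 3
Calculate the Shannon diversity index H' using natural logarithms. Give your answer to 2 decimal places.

2.00

Total N = 2+1+1+1+2+1+1+5+3 = 17, so the proportions are 0.1176, 0.0588, 0.0588, 0.0588, 0.1176, 0.0588, 0.0588, 0.2941, 0.1765 (working shown to 4 dp, full precision carried).
Each pᵢ ln pᵢ term: 0.1176×(-2.1401)=-0.2518, 0.0588×(-2.8332)=-0.1667, 0.0588×(-2.8332)=-0.1667, 0.0588×(-2.8332)=-0.1667, 0.1176×(-2.1401)=-0.2518, 0.0588×(-2.8332)=-0.1667, 0.0588×(-2.8332)=-0.1667, 0.2941×(-1.2238)=-0.3599, 0.1765×(-1.7346)=-0.3061.
Sum = -2.0029, so H' = 2.00.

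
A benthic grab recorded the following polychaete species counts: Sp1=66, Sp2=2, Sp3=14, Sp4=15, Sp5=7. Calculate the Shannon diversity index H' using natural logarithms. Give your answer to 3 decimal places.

1.095

Total N = 66+2+14+15+7 = 104, so the proportions are 0.63462, 0.01923, 0.13462, 0.14423, 0.06731 (working shown to 5 dp, full precision carried).
Each pᵢ ln pᵢ term: 0.63462×(-0.45474)=-0.28858, 0.01923×(-3.95124)=-0.07599, 0.13462×(-2.00533)=-0.26995, 0.14423×(-1.93634)=-0.27928, 0.06731×(-2.69848)=-0.18163.
Sum = -1.09543, so H' = 1.095.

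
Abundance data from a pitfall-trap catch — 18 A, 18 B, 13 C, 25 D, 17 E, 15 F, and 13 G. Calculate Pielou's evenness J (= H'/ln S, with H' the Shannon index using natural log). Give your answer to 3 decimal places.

0.988

Total N = 18+18+13+25+17+15+13 = 119, so the proportions are 0.15126, 0.15126, 0.10924, 0.21008, 0.14286, 0.12605, 0.10924 (working shown to 5 dp, full precision carried).
H' = −Σ pᵢ ln pᵢ = −((-0.28569) + (-0.28569) + (-0.24188) + (-0.32778) + (-0.27799) + (-0.26106) + (-0.24188)) = 1.92199.
With S = 7 species, ln S = 1.94591, so J = 1.92199/1.94591 = 0.98771, i.e. 0.988 to 3 decimal places.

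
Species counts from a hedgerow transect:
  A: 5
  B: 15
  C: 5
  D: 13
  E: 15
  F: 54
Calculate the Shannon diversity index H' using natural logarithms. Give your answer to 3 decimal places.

1.438

Total N = 5+15+5+13+15+54 = 107, so the proportions are 0.04673, 0.14019, 0.04673, 0.1215, 0.14019, 0.50467 (working shown to 5 dp, full precision carried).
Each pᵢ ln pᵢ term: 0.04673×(-3.06339)=-0.14315, 0.14019×(-1.96478)=-0.27544, 0.04673×(-3.06339)=-0.14315, 0.1215×(-2.10788)=-0.25610, 0.14019×(-1.96478)=-0.27544, 0.50467×(-0.68384)=-0.34512.
Sum = -1.43839, so H' = 1.438.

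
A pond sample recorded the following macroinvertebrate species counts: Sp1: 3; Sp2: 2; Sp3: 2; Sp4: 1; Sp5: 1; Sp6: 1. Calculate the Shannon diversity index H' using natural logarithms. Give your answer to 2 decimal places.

1.70

Total N = 3+2+2+1+1+1 = 10, so the proportions are 0.3, 0.2, 0.2, 0.1, 0.1, 0.1 (working shown to 4 dp, full precision carried).
Each pᵢ ln pᵢ term: 0.3×(-1.2040)=-0.3612, 0.2×(-1.6094)=-0.3219, 0.2×(-1.6094)=-0.3219, 0.1×(-2.3026)=-0.2303, 0.1×(-2.3026)=-0.2303, 0.1×(-2.3026)=-0.2303.
Sum = -1.6957, so H' = 1.70.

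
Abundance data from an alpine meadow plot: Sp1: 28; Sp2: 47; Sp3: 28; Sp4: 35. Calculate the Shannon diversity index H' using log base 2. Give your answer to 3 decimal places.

Total N = 28+47+28+35 = 138, so the proportions are 0.2029, 0.34058, 0.2029, 0.25362 (working shown to 5 dp, full precision carried).
Each pᵢ log₂ pᵢ term: 0.2029×(-2.30117)=-0.46690, 0.34058×(-1.55394)=-0.52924, 0.2029×(-2.30117)=-0.46690, 0.25362×(-1.97924)=-0.50198.
Sum = -1.96503, so H' = 1.965.

1.965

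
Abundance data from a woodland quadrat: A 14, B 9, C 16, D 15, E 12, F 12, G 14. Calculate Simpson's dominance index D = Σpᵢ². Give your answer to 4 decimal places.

0.1467

Total N = 14+9+16+15+12+12+14 = 92, so the proportions are 0.152174, 0.097826, 0.173913, 0.163043, 0.130435, 0.130435, 0.152174 (working shown to 6 dp, full precision carried).
D = 0.152174² + 0.097826² + 0.173913² + 0.163043² + 0.130435² + 0.130435² + 0.152174² = 0.023157 + 0.009570 + 0.030246 + 0.026583 + 0.017013 + 0.017013 + 0.023157 = 0.146739.
To 4 decimal places, D = 0.1467.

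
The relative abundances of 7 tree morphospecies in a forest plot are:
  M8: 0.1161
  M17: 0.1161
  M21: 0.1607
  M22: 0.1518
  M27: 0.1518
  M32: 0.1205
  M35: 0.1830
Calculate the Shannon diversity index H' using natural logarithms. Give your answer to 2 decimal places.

1.93

Each pᵢ ln pᵢ term (working shown to 4 dp, full precision carried): 0.1161×(-2.1533)=-0.2500, 0.1161×(-2.1533)=-0.2500, 0.1607×(-1.8282)=-0.2938, 0.1518×(-1.8852)=-0.2862, 0.1518×(-1.8852)=-0.2862, 0.1205×(-2.1161)=-0.2550, 0.183×(-1.6983)=-0.3108.
Sum = -1.9319, so H' = 1.93.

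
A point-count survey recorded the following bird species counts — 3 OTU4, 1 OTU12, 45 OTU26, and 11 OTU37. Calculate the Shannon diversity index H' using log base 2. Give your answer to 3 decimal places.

1.075

Total N = 3+1+45+11 = 60, so the proportions are 0.05, 0.01667, 0.75, 0.18333 (working shown to 5 dp, full precision carried).
Each pᵢ log₂ pᵢ term: 0.05×(-4.32193)=-0.21610, 0.01667×(-5.90689)=-0.09845, 0.75×(-0.41504)=-0.31128, 0.18333×(-2.44746)=-0.44870.
Sum = -1.07452, so H' = 1.075.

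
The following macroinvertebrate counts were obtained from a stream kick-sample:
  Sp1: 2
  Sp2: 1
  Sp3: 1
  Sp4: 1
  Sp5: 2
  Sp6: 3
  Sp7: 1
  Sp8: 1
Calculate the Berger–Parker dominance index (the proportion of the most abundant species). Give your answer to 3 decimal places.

Total N = 2+1+1+1+2+3+1+1 = 12, so the proportions are 0.16667, 0.08333, 0.08333, 0.08333, 0.16667, 0.25, 0.08333, 0.08333 (working shown to 5 dp, full precision carried).
The largest proportion is 0.25, i.e. d = 0.250 to 3 decimal places.

0.250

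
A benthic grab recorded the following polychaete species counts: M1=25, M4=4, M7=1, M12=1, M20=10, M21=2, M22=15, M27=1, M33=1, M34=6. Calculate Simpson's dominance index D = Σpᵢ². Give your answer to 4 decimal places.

0.2319

Total N = 25+4+1+1+10+2+15+1+1+6 = 66, so the proportions are 0.378788, 0.060606, 0.015152, 0.015152, 0.151515, 0.030303, 0.227273, 0.015152, 0.015152, 0.090909 (working shown to 6 dp, full precision carried).
D = 0.378788² + 0.060606² + 0.015152² + 0.015152² + 0.151515² + 0.030303² + 0.227273² + 0.015152² + 0.015152² + 0.090909² = 0.143480 + 0.003673 + 0.000230 + 0.000230 + 0.022957 + 0.000918 + 0.051653 + 0.000230 + 0.000230 + 0.008264 = 0.231864.
To 4 decimal places, D = 0.2319.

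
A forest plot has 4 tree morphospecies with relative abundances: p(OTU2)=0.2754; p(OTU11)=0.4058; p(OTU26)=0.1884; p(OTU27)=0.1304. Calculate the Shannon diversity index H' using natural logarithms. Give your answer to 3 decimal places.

1.301

Each pᵢ ln pᵢ term (working shown to 5 dp, full precision carried): 0.2754×(-1.28953)=-0.35514, 0.4058×(-0.90189)=-0.36599, 0.1884×(-1.66919)=-0.31448, 0.1304×(-2.03715)=-0.26564.
Sum = -1.30124, so H' = 1.301.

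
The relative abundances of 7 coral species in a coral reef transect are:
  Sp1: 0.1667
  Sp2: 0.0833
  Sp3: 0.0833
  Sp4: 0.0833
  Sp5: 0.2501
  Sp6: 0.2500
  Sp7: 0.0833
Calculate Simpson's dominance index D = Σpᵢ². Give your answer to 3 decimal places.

0.181

D = 0.1667² + 0.0833² + 0.0833² + 0.0833² + 0.2501² + 0.25² + 0.0833² = 0.02779 + 0.00694 + 0.00694 + 0.00694 + 0.06255 + 0.06250 + 0.00694 = 0.18059 (working shown to 5 dp, full precision carried).
To 3 decimal places, D = 0.181.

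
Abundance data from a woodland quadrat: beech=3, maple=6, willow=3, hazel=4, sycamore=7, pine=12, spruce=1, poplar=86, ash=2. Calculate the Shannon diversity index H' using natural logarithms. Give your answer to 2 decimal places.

1.18

Total N = 3+6+3+4+7+12+1+86+2 = 124, so the proportions are 0.0242, 0.0484, 0.0242, 0.0323, 0.0565, 0.0968, 0.0081, 0.6935, 0.0161 (working shown to 4 dp, full precision carried).
Each pᵢ ln pᵢ term: 0.0242×(-3.7217)=-0.0900, 0.0484×(-3.0285)=-0.1465, 0.0242×(-3.7217)=-0.0900, 0.0323×(-3.4340)=-0.1108, 0.0565×(-2.8744)=-0.1623, 0.0968×(-2.3354)=-0.2260, 0.0081×(-4.8203)=-0.0389, 0.6935×(-0.3659)=-0.2538, 0.0161×(-4.1271)=-0.0666.
Sum = -1.1849, so H' = 1.18.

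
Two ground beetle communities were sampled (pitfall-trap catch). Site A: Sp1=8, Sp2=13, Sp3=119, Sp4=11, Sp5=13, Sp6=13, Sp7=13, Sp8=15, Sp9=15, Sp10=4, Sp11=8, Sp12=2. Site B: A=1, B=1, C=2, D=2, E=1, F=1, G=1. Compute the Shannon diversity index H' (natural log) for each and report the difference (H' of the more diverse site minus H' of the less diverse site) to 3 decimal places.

Site A: N=234, proportions 0.03419, 0.05556, 0.50855, 0.04701, 0.05556, 0.05556, 0.05556, 0.0641, 0.0641, 0.01709, 0.03419, 0.00855, giving H' = 1.82321 (working shown to 5 dp, full precision carried).
Site B: N=9, proportions 0.11111, 0.11111, 0.22222, 0.22222, 0.11111, 0.11111, 0.11111, giving H' = 1.88916.
Difference = |1.82321 − 1.88916| = 0.06595, i.e. 0.066 to 3 decimal places.

0.066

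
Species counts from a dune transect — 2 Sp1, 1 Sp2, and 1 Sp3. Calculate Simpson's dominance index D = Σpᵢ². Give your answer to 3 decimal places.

Total N = 2+1+1 = 4, so the proportions are 0.5, 0.25, 0.25 (working shown to 5 dp, full precision carried).
D = 0.5² + 0.25² + 0.25² = 0.25000 + 0.06250 + 0.06250 = 0.37500.
To 3 decimal places, D = 0.375.

0.375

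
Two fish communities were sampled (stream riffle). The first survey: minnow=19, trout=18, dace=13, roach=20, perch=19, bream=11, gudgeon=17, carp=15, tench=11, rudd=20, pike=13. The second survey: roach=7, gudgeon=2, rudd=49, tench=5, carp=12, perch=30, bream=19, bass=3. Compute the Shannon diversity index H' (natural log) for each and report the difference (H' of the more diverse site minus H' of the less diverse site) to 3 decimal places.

0.719

The first survey: N=176, proportions 0.10795, 0.10227, 0.07386, 0.11364, 0.10795, 0.0625, 0.09659, 0.08523, 0.0625, 0.11364, 0.07386, giving H' = 2.37519 (working shown to 5 dp, full precision carried).
The second survey: N=127, proportions 0.05512, 0.01575, 0.38583, 0.03937, 0.09449, 0.23622, 0.14961, 0.02362, giving H' = 1.65640.
Difference = |2.37519 − 1.65640| = 0.71879, i.e. 0.719 to 3 decimal places.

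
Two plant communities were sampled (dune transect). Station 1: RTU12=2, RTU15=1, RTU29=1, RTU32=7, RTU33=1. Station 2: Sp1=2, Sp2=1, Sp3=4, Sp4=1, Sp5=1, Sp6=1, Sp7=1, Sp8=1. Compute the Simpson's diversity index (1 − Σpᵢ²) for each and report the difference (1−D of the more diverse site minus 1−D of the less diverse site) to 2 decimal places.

0.21

Station 1: N=12, proportions 0.1667, 0.0833, 0.0833, 0.5833, 0.0833, giving 1−D = 0.6111 (working shown to 4 dp, full precision carried).
Station 2: N=12, proportions 0.1667, 0.0833, 0.3333, 0.0833, 0.0833, 0.0833, 0.0833, 0.0833, giving 1−D = 0.8194.
Difference = |0.6111 − 0.8194| = 0.2083, i.e. 0.21 to 2 decimal places.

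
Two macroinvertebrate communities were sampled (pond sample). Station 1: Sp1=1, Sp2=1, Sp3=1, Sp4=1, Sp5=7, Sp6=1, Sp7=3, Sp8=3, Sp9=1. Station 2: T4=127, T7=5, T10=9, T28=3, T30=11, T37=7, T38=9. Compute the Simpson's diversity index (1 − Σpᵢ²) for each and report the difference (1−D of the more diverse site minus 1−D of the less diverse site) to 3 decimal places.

0.362

Station 1: N=19, proportions 0.05263, 0.05263, 0.05263, 0.05263, 0.36842, 0.05263, 0.15789, 0.15789, 0.05263, giving 1−D = 0.79778 (working shown to 5 dp, full precision carried).
Station 2: N=171, proportions 0.74269, 0.02924, 0.05263, 0.01754, 0.06433, 0.04094, 0.05263, giving 1−D = 0.43589.
Difference = |0.79778 − 0.43589| = 0.36189, i.e. 0.362 to 3 decimal places.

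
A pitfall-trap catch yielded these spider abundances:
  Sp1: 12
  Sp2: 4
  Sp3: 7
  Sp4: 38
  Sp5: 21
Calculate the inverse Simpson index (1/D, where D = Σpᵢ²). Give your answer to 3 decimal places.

Total N = 12+4+7+38+21 = 82, so the proportions are 0.1463415, 0.0487805, 0.0853659, 0.4634146, 0.2560976 (working shown to 7 dp, full precision carried).
D = 0.1463415² + 0.0487805² + 0.0853659² + 0.4634146² + 0.2560976² = 0.0214158 + 0.0023795 + 0.0072873 + 0.2147531 + 0.0655860 = 0.3114218.
So 1/D = 3.21108, i.e. 3.211 to 3 decimal places.

3.211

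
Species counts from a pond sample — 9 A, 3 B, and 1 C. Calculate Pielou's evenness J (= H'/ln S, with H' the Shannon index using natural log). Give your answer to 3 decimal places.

Total N = 9+3+1 = 13, so the proportions are 0.69231, 0.23077, 0.07692 (working shown to 5 dp, full precision carried).
H' = −Σ pᵢ ln pᵢ = −((-0.25458) + (-0.33839) + (-0.19730)) = 0.79027.
With S = 3 species, ln S = 1.09861, so J = 0.79027/1.09861 = 0.71933, i.e. 0.719 to 3 decimal places.

0.719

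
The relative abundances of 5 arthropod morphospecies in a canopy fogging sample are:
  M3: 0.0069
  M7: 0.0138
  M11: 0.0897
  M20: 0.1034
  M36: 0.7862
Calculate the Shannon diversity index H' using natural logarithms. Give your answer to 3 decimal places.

0.733

Each pᵢ ln pᵢ term (working shown to 5 dp, full precision carried): 0.0069×(-4.97623)=-0.03434, 0.0138×(-4.28309)=-0.05911, 0.0897×(-2.41128)=-0.21629, 0.1034×(-2.26915)=-0.23463, 0.7862×(-0.24054)=-0.18912.
Sum = -0.73348, so H' = 0.733.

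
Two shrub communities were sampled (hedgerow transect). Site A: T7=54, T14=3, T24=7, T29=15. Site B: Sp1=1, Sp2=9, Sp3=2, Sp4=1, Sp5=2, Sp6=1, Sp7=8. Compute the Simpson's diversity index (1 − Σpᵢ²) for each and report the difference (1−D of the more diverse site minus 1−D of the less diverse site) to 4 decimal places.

Site A: N=79, proportions 0.683544, 0.037975, 0.088608, 0.189873, giving 1−D = 0.487422 (working shown to 6 dp, full precision carried).
Site B: N=24, proportions 0.041667, 0.375, 0.083333, 0.041667, 0.083333, 0.041667, 0.333333, giving 1−D = 0.729167.
Difference = |0.487422 − 0.729167| = 0.241745, i.e. 0.2417 to 4 decimal places.

0.2417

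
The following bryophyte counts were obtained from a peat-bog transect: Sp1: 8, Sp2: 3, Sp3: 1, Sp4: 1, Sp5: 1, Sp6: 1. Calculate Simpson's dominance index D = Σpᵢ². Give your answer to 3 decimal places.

Total N = 8+3+1+1+1+1 = 15, so the proportions are 0.53333, 0.2, 0.06667, 0.06667, 0.06667, 0.06667 (working shown to 5 dp, full precision carried).
D = 0.53333² + 0.2² + 0.06667² + 0.06667² + 0.06667² + 0.06667² = 0.28444 + 0.04000 + 0.00444 + 0.00444 + 0.00444 + 0.00444 = 0.34222.
To 3 decimal places, D = 0.342.

0.342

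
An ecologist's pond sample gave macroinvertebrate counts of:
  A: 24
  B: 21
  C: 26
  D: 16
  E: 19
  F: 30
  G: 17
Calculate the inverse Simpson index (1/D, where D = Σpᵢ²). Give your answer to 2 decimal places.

6.69

Total N = 24+21+26+16+19+30+17 = 153, so the proportions are 0.156863, 0.137255, 0.169935, 0.104575, 0.124183, 0.196078, 0.111111 (working shown to 6 dp, full precision carried).
D = 0.156863² + 0.137255² + 0.169935² + 0.104575² + 0.124183² + 0.196078² + 0.111111² = 0.024606 + 0.018839 + 0.028878 + 0.010936 + 0.015421 + 0.038447 + 0.012346 = 0.149472.
So 1/D = 6.6902, i.e. 6.69 to 2 decimal places.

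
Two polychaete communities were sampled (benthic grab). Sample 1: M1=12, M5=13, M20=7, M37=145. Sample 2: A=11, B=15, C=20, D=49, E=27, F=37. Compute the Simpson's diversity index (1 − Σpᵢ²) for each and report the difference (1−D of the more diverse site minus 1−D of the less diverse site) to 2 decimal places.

0.48

Sample 1: N=177, proportions 0.0678, 0.0734, 0.0395, 0.8192, giving 1−D = 0.3173 (working shown to 4 dp, full precision carried).
Sample 2: N=159, proportions 0.0692, 0.0943, 0.1258, 0.3082, 0.1698, 0.2327, giving 1−D = 0.7925.
Difference = |0.3173 − 0.7925| = 0.4752, i.e. 0.48 to 2 decimal places.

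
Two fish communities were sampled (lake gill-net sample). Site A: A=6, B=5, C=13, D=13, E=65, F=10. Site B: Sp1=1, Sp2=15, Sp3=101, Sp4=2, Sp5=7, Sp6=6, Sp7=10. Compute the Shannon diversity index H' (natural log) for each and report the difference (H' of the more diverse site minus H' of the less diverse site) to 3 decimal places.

Site A: N=112, proportions 0.05357, 0.04464, 0.11607, 0.11607, 0.58036, 0.08929, giving H' = 1.32700 (working shown to 5 dp, full precision carried).
Site B: N=142, proportions 0.00704, 0.10563, 0.71127, 0.01408, 0.0493, 0.04225, 0.07042, giving H' = 1.04363.
Difference = |1.32700 − 1.04363| = 0.28337, i.e. 0.283 to 3 decimal places.

0.283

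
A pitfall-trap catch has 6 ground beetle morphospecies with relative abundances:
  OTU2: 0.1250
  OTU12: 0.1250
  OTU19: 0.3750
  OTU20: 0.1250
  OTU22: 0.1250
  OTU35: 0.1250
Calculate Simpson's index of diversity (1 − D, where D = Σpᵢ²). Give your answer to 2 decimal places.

0.78

D = 0.125² + 0.125² + 0.375² + 0.125² + 0.125² + 0.125² = 0.0156 + 0.0156 + 0.1406 + 0.0156 + 0.0156 + 0.0156 = 0.2188 (working shown to 4 dp, full precision carried).
So 1 − D = 0.7812, i.e. 0.78 to 2 decimal places.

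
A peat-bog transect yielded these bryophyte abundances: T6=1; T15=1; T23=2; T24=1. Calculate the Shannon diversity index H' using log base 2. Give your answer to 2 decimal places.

Total N = 1+1+2+1 = 5, so the proportions are 0.2, 0.2, 0.4, 0.2 (working shown to 4 dp, full precision carried).
Each pᵢ log₂ pᵢ term: 0.2×(-2.3219)=-0.4644, 0.2×(-2.3219)=-0.4644, 0.4×(-1.3219)=-0.5288, 0.2×(-2.3219)=-0.4644.
Sum = -1.9219, so H' = 1.92.

1.92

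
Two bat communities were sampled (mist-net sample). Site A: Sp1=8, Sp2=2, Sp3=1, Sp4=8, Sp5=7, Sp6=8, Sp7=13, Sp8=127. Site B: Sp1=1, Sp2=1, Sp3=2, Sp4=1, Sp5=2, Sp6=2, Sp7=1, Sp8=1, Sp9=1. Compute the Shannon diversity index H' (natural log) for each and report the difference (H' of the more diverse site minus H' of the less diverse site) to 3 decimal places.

Site A: N=174, proportions 0.04598, 0.01149, 0.00575, 0.04598, 0.04023, 0.04598, 0.07471, 0.72989, giving H' = 1.05865 (working shown to 5 dp, full precision carried).
Site B: N=12, proportions 0.08333, 0.08333, 0.16667, 0.08333, 0.16667, 0.16667, 0.08333, 0.08333, 0.08333, giving H' = 2.13833.
Difference = |1.05865 − 2.13833| = 1.07968, i.e. 1.080 to 3 decimal places.

1.080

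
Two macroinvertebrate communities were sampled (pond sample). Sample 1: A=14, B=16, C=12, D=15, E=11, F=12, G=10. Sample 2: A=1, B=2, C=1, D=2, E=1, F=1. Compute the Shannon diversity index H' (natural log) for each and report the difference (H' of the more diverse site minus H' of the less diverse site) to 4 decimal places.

Sample 1: N=90, proportions 0.155556, 0.177778, 0.133333, 0.166667, 0.122222, 0.133333, 0.111111, giving H' = 1.933483 (working shown to 6 dp, full precision carried).
Sample 2: N=8, proportions 0.125, 0.25, 0.125, 0.25, 0.125, 0.125, giving H' = 1.732868.
Difference = |1.933483 − 1.732868| = 0.200615, i.e. 0.2006 to 4 decimal places.

0.2006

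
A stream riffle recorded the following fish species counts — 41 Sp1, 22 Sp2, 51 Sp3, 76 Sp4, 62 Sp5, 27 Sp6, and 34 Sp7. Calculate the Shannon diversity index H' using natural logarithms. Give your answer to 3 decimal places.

1.865

Total N = 41+22+51+76+62+27+34 = 313, so the proportions are 0.13099, 0.07029, 0.16294, 0.24281, 0.19808, 0.08626, 0.10863 (working shown to 5 dp, full precision carried).
Each pᵢ ln pᵢ term: 0.13099×(-2.03263)=-0.26626, 0.07029×(-2.65516)=-0.18662, 0.16294×(-1.81438)=-0.29563, 0.24281×(-1.41547)=-0.34369, 0.19808×(-1.61907)=-0.32071, 0.08626×(-2.45037)=-0.21137, 0.10863×(-2.21984)=-0.24113.
Sum = -1.86542, so H' = 1.865.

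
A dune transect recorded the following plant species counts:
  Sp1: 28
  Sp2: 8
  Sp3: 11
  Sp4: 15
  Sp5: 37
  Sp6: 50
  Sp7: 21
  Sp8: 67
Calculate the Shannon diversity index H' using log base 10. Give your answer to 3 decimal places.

0.814

Total N = 28+8+11+15+37+50+21+67 = 237, so the proportions are 0.11814, 0.03376, 0.04641, 0.06329, 0.15612, 0.21097, 0.08861, 0.2827 (working shown to 5 dp, full precision carried).
Each pᵢ log₁₀ pᵢ term: 0.11814×(-0.92759)=-0.10959, 0.03376×(-1.47166)=-0.04968, 0.04641×(-1.33336)=-0.06189, 0.06329×(-1.19866)=-0.07586, 0.15612×(-0.80655)=-0.12592, 0.21097×(-0.67578)=-0.14257, 0.08861×(-1.05253)=-0.09326, 0.2827×(-0.54867)=-0.15511.
Sum = -0.81387, so H' = 0.814.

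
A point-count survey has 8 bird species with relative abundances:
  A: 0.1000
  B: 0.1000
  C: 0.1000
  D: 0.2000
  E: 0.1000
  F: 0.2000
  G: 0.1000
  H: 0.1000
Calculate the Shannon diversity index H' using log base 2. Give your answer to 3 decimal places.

Each pᵢ log₂ pᵢ term (working shown to 5 dp, full precision carried): 0.1×(-3.32193)=-0.33219, 0.1×(-3.32193)=-0.33219, 0.1×(-3.32193)=-0.33219, 0.2×(-2.32193)=-0.46439, 0.1×(-3.32193)=-0.33219, 0.2×(-2.32193)=-0.46439, 0.1×(-3.32193)=-0.33219, 0.1×(-3.32193)=-0.33219.
Sum = -2.92193, so H' = 2.922.

2.922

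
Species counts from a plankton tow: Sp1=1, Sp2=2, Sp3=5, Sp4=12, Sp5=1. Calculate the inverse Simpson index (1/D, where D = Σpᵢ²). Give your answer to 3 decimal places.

Total N = 1+2+5+12+1 = 21, so the proportions are 0.047619, 0.095238, 0.238095, 0.571429, 0.047619 (working shown to 6 dp, full precision carried).
D = 0.047619² + 0.095238² + 0.238095² + 0.571429² + 0.047619² = 0.002268 + 0.009070 + 0.056689 + 0.326531 + 0.002268 = 0.396825.
So 1/D = 2.52000, i.e. 2.520 to 3 decimal places.

2.520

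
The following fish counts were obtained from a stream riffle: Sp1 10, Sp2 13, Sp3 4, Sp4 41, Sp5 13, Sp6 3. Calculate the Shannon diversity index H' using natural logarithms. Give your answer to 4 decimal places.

Total N = 10+13+4+41+13+3 = 84, so the proportions are 0.119048, 0.154762, 0.047619, 0.488095, 0.154762, 0.035714 (working shown to 6 dp, full precision carried).
Each pᵢ ln pᵢ term: 0.119048×(-2.128232)=-0.253361, 0.154762×(-1.865867)=-0.288765, 0.047619×(-3.044522)=-0.144977, 0.488095×(-0.717245)=-0.350084, 0.154762×(-1.865867)=-0.288765, 0.035714×(-3.332205)=-0.119007.
Sum = -1.444960, so H' = 1.4450.

1.4450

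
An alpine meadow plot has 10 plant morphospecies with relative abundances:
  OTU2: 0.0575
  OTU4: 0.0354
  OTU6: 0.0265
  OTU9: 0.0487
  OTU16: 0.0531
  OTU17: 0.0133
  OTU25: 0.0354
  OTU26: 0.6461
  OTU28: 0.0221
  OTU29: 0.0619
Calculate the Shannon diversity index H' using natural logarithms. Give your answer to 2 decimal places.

Each pᵢ ln pᵢ term (working shown to 4 dp, full precision carried): 0.0575×(-2.8560)=-0.1642, 0.0354×(-3.3410)=-0.1183, 0.0265×(-3.6306)=-0.0962, 0.0487×(-3.0221)=-0.1472, 0.0531×(-2.9356)=-0.1559, 0.0133×(-4.3200)=-0.0575, 0.0354×(-3.3410)=-0.1183, 0.6461×(-0.4368)=-0.2822, 0.0221×(-3.8122)=-0.0842, 0.0619×(-2.7822)=-0.1722.
Sum = -1.3962, so H' = 1.40.

1.40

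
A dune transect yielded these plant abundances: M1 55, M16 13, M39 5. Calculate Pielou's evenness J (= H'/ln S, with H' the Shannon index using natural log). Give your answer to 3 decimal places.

0.641

Total N = 55+13+5 = 73, so the proportions are 0.75342, 0.17808, 0.06849 (working shown to 5 dp, full precision carried).
H' = −Σ pᵢ ln pᵢ = −((-0.21331) + (-0.30728) + (-0.18363)) = 0.70423.
With S = 3 species, ln S = 1.09861, so J = 0.70423/1.09861 = 0.64102, i.e. 0.641 to 3 decimal places.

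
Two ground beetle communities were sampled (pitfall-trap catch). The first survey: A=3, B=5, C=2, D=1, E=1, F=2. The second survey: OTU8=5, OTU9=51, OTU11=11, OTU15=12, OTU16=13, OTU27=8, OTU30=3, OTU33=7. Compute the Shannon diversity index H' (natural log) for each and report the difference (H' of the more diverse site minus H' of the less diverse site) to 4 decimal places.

The first survey: N=14, proportions 0.214286, 0.357143, 0.142857, 0.071429, 0.071429, 0.142857, giving H' = 1.630799 (working shown to 6 dp, full precision carried).
The second survey: N=110, proportions 0.045455, 0.463636, 0.1, 0.109091, 0.118182, 0.072727, 0.027273, 0.063636, giving H' = 1.685361.
Difference = |1.630799 − 1.685361| = 0.054562, i.e. 0.0546 to 4 decimal places.

0.0546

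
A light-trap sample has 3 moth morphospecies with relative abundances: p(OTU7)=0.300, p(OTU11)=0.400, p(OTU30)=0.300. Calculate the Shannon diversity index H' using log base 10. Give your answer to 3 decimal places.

Each pᵢ log₁₀ pᵢ term (working shown to 5 dp, full precision carried): 0.3×(-0.52288)=-0.15686, 0.4×(-0.39794)=-0.15918, 0.3×(-0.52288)=-0.15686.
Sum = -0.47290, so H' = 0.473.

0.473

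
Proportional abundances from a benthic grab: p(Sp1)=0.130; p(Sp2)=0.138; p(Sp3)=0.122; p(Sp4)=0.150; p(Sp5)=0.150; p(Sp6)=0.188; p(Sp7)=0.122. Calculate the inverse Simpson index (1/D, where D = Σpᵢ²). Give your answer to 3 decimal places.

6.847

D = 0.13² + 0.138² + 0.122² + 0.15² + 0.15² + 0.188² + 0.122² = 0.0169000 + 0.0190440 + 0.0148840 + 0.0225000 + 0.0225000 + 0.0353440 + 0.0148840 = 0.1460560 (working shown to 7 dp, full precision carried).
So 1/D = 6.84669, i.e. 6.847 to 3 decimal places.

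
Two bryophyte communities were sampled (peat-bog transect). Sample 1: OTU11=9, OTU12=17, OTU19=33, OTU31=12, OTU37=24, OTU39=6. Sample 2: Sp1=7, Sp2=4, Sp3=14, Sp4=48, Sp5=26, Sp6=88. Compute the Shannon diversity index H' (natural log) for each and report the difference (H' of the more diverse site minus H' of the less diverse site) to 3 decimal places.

Sample 1: N=101, proportions 0.08911, 0.16832, 0.32673, 0.11881, 0.23762, 0.05941, giving H' = 1.64317 (working shown to 5 dp, full precision carried).
Sample 2: N=187, proportions 0.03743, 0.02139, 0.07487, 0.25668, 0.13904, 0.47059, giving H' = 1.37738.
Difference = |1.64317 − 1.37738| = 0.26579, i.e. 0.266 to 3 decimal places.

0.266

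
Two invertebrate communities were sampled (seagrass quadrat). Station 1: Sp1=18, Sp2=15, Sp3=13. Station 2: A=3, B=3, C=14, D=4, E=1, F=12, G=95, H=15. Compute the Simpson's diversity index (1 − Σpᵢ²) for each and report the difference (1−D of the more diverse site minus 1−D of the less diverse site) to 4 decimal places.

Station 1: N=46, proportions 0.391304, 0.326087, 0.282609, giving 1−D = 0.660681 (working shown to 6 dp, full precision carried).
Station 2: N=147, proportions 0.020408, 0.020408, 0.095238, 0.027211, 0.006803, 0.081633, 0.646259, 0.102041, giving 1−D = 0.554584.
Difference = |0.660681 − 0.554584| = 0.106097, i.e. 0.1061 to 4 decimal places.

0.1061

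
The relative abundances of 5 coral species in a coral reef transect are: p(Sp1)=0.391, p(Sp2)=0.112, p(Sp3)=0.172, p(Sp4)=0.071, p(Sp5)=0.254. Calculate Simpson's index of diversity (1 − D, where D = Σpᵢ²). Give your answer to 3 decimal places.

0.735

D = 0.391² + 0.112² + 0.172² + 0.071² + 0.254² = 0.15288 + 0.01254 + 0.02958 + 0.00504 + 0.06452 = 0.26457 (working shown to 5 dp, full precision carried).
So 1 − D = 0.73543, i.e. 0.735 to 3 decimal places.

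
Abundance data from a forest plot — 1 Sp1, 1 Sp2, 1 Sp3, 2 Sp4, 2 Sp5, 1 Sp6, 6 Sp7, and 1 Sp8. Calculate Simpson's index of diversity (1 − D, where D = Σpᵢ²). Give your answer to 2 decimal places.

0.78

Total N = 1+1+1+2+2+1+6+1 = 15, so the proportions are 0.0667, 0.0667, 0.0667, 0.1333, 0.1333, 0.0667, 0.4, 0.0667 (working shown to 4 dp, full precision carried).
D = 0.0667² + 0.0667² + 0.0667² + 0.1333² + 0.1333² + 0.0667² + 0.4² + 0.0667² = 0.0044 + 0.0044 + 0.0044 + 0.0178 + 0.0178 + 0.0044 + 0.1600 + 0.0044 = 0.2178.
So 1 − D = 0.7822, i.e. 0.78 to 2 decimal places.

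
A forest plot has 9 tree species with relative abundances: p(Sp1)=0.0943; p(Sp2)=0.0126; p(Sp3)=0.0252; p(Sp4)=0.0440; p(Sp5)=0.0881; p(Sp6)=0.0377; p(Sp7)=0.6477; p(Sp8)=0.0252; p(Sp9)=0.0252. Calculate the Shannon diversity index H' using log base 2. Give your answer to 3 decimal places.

Each pᵢ log₂ pᵢ term (working shown to 5 dp, full precision carried): 0.0943×(-3.40660)=-0.32124, 0.0126×(-6.31043)=-0.07951, 0.0252×(-5.31043)=-0.13382, 0.044×(-4.50635)=-0.19828, 0.0881×(-3.50471)=-0.30877, 0.0377×(-4.72929)=-0.17829, 0.6477×(-0.62660)=-0.40585, 0.0252×(-5.31043)=-0.13382, 0.0252×(-5.31043)=-0.13382.
Sum = -1.89341, so H' = 1.893.

1.893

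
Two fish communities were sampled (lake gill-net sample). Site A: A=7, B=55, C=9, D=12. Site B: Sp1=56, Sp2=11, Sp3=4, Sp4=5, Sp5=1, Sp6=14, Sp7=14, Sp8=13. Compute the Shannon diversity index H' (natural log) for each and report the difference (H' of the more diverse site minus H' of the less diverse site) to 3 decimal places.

Site A: N=83, proportions 0.08434, 0.66265, 0.10843, 0.14458, giving H' = 1.00175 (working shown to 5 dp, full precision carried).
Site B: N=118, proportions 0.47458, 0.09322, 0.0339, 0.04237, 0.00847, 0.11864, 0.11864, 0.11017, giving H' = 1.61283.
Difference = |1.00175 − 1.61283| = 0.61108, i.e. 0.611 to 3 decimal places.

0.611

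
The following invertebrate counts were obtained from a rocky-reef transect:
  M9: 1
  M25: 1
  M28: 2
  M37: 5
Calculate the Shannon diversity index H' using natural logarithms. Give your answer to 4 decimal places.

1.1491

Total N = 1+1+2+5 = 9, so the proportions are 0.111111, 0.111111, 0.222222, 0.555556 (working shown to 6 dp, full precision carried).
Each pᵢ ln pᵢ term: 0.111111×(-2.197225)=-0.244136, 0.111111×(-2.197225)=-0.244136, 0.222222×(-1.504077)=-0.334239, 0.555556×(-0.587787)=-0.326548.
Sum = -1.149060, so H' = 1.1491.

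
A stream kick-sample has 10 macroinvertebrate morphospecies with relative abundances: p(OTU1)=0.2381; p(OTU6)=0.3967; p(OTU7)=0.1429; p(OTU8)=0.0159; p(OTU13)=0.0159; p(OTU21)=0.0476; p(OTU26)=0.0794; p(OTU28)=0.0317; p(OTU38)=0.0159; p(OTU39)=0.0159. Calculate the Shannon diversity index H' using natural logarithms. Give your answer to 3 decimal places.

1.705

Each pᵢ ln pᵢ term (working shown to 5 dp, full precision carried): 0.2381×(-1.43506)=-0.34169, 0.3967×(-0.92457)=-0.36678, 0.1429×(-1.94561)=-0.27803, 0.0159×(-4.14144)=-0.06585, 0.0159×(-4.14144)=-0.06585, 0.0476×(-3.04492)=-0.14494, 0.0794×(-2.53326)=-0.20114, 0.0317×(-3.45144)=-0.10941, 0.0159×(-4.14144)=-0.06585, 0.0159×(-4.14144)=-0.06585.
Sum = -1.70538, so H' = 1.705.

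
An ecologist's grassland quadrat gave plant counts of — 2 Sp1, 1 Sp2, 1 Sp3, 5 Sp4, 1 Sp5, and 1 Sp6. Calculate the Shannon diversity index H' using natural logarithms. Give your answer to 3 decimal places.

1.540

Total N = 2+1+1+5+1+1 = 11, so the proportions are 0.18182, 0.09091, 0.09091, 0.45455, 0.09091, 0.09091 (working shown to 5 dp, full precision carried).
Each pᵢ ln pᵢ term: 0.18182×(-1.70475)=-0.30995, 0.09091×(-2.39790)=-0.21799, 0.09091×(-2.39790)=-0.21799, 0.45455×(-0.78846)=-0.35839, 0.09091×(-2.39790)=-0.21799, 0.09091×(-2.39790)=-0.21799.
Sum = -1.54031, so H' = 1.540.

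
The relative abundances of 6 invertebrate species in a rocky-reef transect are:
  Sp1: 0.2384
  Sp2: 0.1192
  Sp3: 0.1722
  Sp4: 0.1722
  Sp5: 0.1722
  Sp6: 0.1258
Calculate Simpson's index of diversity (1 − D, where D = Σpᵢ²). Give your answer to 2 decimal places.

0.82

D = 0.2384² + 0.1192² + 0.1722² + 0.1722² + 0.1722² + 0.1258² = 0.0568 + 0.0142 + 0.0297 + 0.0297 + 0.0297 + 0.0158 = 0.1758 (working shown to 4 dp, full precision carried).
So 1 − D = 0.8242, i.e. 0.82 to 2 decimal places.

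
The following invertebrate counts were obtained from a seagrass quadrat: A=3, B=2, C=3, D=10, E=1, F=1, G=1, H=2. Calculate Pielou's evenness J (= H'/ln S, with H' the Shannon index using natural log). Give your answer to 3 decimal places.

Total N = 3+2+3+10+1+1+1+2 = 23, so the proportions are 0.13043, 0.08696, 0.13043, 0.43478, 0.04348, 0.04348, 0.04348, 0.08696 (working shown to 5 dp, full precision carried).
H' = −Σ pᵢ ln pᵢ = −((-0.26568) + (-0.21238) + (-0.26568) + (-0.36213) + (-0.13633) + (-0.13633) + (-0.13633) + (-0.21238)) = 1.72723.
With S = 8 species, ln S = 2.07944, so J = 1.72723/2.07944 = 0.83062, i.e. 0.831 to 3 decimal places.

0.831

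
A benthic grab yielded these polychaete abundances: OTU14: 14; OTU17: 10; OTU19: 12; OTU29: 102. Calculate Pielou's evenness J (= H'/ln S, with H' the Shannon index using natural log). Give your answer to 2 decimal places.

Total N = 14+10+12+102 = 138, so the proportions are 0.1014, 0.0725, 0.087, 0.7391 (working shown to 4 dp, full precision carried).
H' = −Σ pᵢ ln pᵢ = −((-0.2321) + (-0.1902) + (-0.2124) + (-0.2234)) = 0.8581.
With S = 4 species, ln S = 1.3863, so J = 0.8581/1.3863 = 0.6190, i.e. 0.62 to 2 decimal places.

0.62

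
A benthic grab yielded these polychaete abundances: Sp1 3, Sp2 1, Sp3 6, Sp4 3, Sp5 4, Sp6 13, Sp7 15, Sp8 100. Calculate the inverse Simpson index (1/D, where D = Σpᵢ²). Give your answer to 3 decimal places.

Total N = 3+1+6+3+4+13+15+100 = 145, so the proportions are 0.02069, 0.006897, 0.041379, 0.02069, 0.027586, 0.089655, 0.103448, 0.689655 (working shown to 6 dp, full precision carried).
D = 0.02069² + 0.006897² + 0.041379² + 0.02069² + 0.027586² + 0.089655² + 0.103448² + 0.689655² = 0.000428 + 0.000048 + 0.001712 + 0.000428 + 0.000761 + 0.008038 + 0.010702 + 0.475624 = 0.497741.
So 1/D = 2.00908, i.e. 2.009 to 3 decimal places.

2.009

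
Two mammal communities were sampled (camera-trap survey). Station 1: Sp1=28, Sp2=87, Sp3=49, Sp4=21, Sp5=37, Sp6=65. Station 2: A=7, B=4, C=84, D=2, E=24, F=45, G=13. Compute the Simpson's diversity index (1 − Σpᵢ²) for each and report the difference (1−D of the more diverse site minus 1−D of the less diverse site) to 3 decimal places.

Station 1: N=287, proportions 0.097561, 0.303136, 0.170732, 0.073171, 0.12892, 0.226481, giving 1−D = 0.796173 (working shown to 6 dp, full precision carried).
Station 2: N=179, proportions 0.039106, 0.022346, 0.469274, 0.011173, 0.134078, 0.251397, 0.072626, giving 1−D = 0.691177.
Difference = |0.796173 − 0.691177| = 0.104996, i.e. 0.105 to 3 decimal places.

0.105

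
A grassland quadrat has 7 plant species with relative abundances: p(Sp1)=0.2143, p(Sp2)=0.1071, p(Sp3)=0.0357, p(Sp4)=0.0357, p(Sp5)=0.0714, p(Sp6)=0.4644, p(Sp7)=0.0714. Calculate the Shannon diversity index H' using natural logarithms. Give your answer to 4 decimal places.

Each pᵢ ln pᵢ term (working shown to 6 dp, full precision carried): 0.2143×(-1.540378)=-0.330103, 0.1071×(-2.233992)=-0.239261, 0.0357×(-3.332605)=-0.118974, 0.0357×(-3.332605)=-0.118974, 0.0714×(-2.639457)=-0.188457, 0.4644×(-0.767009)=-0.356199, 0.0714×(-2.639457)=-0.188457.
Sum = -1.540425, so H' = 1.5404.

1.5404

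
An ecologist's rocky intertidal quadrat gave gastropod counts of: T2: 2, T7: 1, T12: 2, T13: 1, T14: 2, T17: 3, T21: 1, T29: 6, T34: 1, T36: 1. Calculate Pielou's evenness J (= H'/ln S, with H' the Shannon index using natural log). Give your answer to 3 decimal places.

0.906

Total N = 2+1+2+1+2+3+1+6+1+1 = 20, so the proportions are 0.1, 0.05, 0.1, 0.05, 0.1, 0.15, 0.05, 0.3, 0.05, 0.05 (working shown to 5 dp, full precision carried).
H' = −Σ pᵢ ln pᵢ = −((-0.23026) + (-0.14979) + (-0.23026) + (-0.14979) + (-0.23026) + (-0.28457) + (-0.14979) + (-0.36119) + (-0.14979) + (-0.14979)) = 2.08547.
With S = 10 species, ln S = 2.30259, so J = 2.08547/2.30259 = 0.90571, i.e. 0.906 to 3 decimal places.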